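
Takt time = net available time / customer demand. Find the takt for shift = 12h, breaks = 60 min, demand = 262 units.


Available = 12×60 - 60 = 660 min
Takt time = 660 / 262
= 2.52 min/unit


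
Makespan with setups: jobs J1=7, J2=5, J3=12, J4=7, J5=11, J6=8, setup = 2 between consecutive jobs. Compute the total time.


Makespan = Σ processing + (n-1) × setup
= (7 + 5 + 12 + 7 + 11 + 8) + (6-1)×2
= 50 + 10
= 60 time units


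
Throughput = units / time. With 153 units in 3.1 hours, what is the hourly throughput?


Throughput = units / time
= 153 / 3.1
= 49.4 units/hour


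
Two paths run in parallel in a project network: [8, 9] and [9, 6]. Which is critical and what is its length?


Path A: 8 + 9 = 17
Path B: 9 + 6 = 15
Critical path = longest = max(17, 15)
= 17 (Path A)


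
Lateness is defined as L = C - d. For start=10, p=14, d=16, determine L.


Completion = 10 + 14 = 24
Lateness = C - d = 24 - 16
= 8


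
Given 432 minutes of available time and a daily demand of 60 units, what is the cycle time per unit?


Cycle time = available time / demand
= 432 / 60
= 7.20 min/unit


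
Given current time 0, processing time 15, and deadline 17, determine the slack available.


Slack = due - current_time - processing
= 17 - 0 - 15
= 2


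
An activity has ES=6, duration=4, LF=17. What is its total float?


EF = ES + duration = 6 + 4 = 10
LS = LF - duration = 17 - 4 = 13
Total Float = LF - EF = 17 - 10
(or LS - ES = 13 - 6)
= 7


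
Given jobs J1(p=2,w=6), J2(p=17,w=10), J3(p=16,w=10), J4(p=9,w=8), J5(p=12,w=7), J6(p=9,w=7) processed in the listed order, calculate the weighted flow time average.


Completion times:
  J1: C=2, w×C=6×2=12
  J2: C=19, w×C=10×19=190
  J3: C=35, w×C=10×35=350
  J4: C=44, w×C=8×44=352
  J5: C=56, w×C=7×56=392
  J6: C=65, w×C=7×65=455
Sum w×C = 1751
Sum w = 48
Weighted avg = 1751/48
= 36.48


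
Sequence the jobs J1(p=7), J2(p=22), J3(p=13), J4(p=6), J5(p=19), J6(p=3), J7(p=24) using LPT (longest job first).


LPT: sort by longest processing time first
  J7: p=24
  J2: p=22
  J5: p=19
  J3: p=13
  J1: p=7
  J4: p=6
  J6: p=3
Order: J7 → J2 → J5 → J3 → J1 → J4 → J6


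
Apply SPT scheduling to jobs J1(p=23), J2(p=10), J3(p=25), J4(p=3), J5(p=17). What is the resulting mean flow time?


SPT order: J4 → J2 → J5 → J1 → J3
Completion times:
  J4: C=3
  J2: C=13
  J5: C=30
  J1: C=53
  J3: C=78
Sum = 177, n = 5
Mean flow = 177/5
= 35.40


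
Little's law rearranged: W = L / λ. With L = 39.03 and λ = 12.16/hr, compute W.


Little's law: L = λW → W = L / λ
= 39.03 / 12.16
= 3.21 hours


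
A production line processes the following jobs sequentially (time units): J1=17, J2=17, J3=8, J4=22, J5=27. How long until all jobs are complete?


Sequential makespan: sum all processing times
= 17 + 17 + 8 + 22 + 27
= 91 time units


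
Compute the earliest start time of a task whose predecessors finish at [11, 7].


ES = max of all predecessor completion times
Predecessors: [11, 7]
ES = max(11, 7)
= 11


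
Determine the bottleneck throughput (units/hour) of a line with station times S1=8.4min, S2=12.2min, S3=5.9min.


Bottleneck = longest station time
Station times: [8.4, 12.2, 5.9]
Max = 12.2 min
Rate = 60 / 12.2
= 4.92 units/hour (bottleneck: 12.2min)


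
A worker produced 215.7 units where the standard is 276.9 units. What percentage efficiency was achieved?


Efficiency = (actual / standard) × 100
= (215.7 / 276.9) × 100
= 77.9%


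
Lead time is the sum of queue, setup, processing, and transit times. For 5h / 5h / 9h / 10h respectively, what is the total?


Lead time = queue + setup + processing + transit
= 5 + 5 + 9 + 10
= 29 hours


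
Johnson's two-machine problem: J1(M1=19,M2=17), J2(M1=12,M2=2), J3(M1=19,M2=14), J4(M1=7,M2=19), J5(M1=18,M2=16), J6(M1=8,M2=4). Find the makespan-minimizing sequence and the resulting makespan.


Johnson's rule:
Group 1 (M1≤M2, sort by M1): ['J4']
Group 2 (M1>M2, sort desc M2): ['J1', 'J5', 'J3', 'J6', 'J2']
Sequence: J4 → J1 → J5 → J3 → J6 → J2
Makespan calculation:
  J4: M1 done=7, M2 done=26
  J1: M1 done=26, M2 done=43
  J5: M1 done=44, M2 done=60
  J3: M1 done=63, M2 done=77
  J6: M1 done=71, M2 done=81
  J2: M1 done=83, M2 done=85
= Sequence: J4 → J1 → J5 → J3 → J6 → J2, Makespan: 85


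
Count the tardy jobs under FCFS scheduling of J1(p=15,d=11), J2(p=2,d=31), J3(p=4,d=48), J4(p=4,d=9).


Completion vs due date:
  J1: C=15, d=11 → TARDY
  J2: C=17, d=31 → on time
  J3: C=21, d=48 → on time
  J4: C=25, d=9 → TARDY
Tardy jobs: J1, J4
Count = 2


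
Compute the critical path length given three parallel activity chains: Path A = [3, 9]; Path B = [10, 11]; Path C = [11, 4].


Path A: 3 + 9 = 12
Path B: 10 + 11 = 21
Path C: 11 + 4 = 15
Critical path = longest = max(12, 21, 15)
= 21 (Path B)


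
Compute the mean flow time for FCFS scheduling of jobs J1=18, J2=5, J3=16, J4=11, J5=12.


Completion times:
  J1: completes at 18
  J2: completes at 23
  J3: completes at 39
  J4: completes at 50
  J5: completes at 62
Sum = 192
Average = 192/5
= 38.40


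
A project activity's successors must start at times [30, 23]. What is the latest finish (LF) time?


LF = min of all successor start times
Successors start at: [30, 23]
LF = min(30, 23)
= 23


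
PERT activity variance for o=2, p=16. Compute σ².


σ² = ((p - o) / 6)² = (p - o)² / 36
= (16 - 2)² / 36
= 14² / 36
= 196 / 36
= 5.4444


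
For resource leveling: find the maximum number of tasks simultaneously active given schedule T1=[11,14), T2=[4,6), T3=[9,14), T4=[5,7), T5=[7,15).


Check each time point for overlaps:
  t=11: 3 tasks active (T1, T3, T5)
Max concurrent = 3


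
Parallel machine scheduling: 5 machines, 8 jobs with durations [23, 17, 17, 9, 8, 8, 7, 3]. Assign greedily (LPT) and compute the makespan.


Jobs (LPT sorted): [23, 17, 17, 9, 8, 8, 7, 3]
Machines: 5
  J=23 → Machine 1 (load: 0+23=23)
  J=17 → Machine 2 (load: 0+17=17)
  J=17 → Machine 3 (load: 0+17=17)
  J=9 → Machine 4 (load: 0+9=9)
  J=8 → Machine 5 (load: 0+8=8)
  J=8 → Machine 5 (load: 8+8=16)
  J=7 → Machine 4 (load: 9+7=16)
  J=3 → Machine 4 (load: 16+3=19)
Machine loads: [23, 17, 17, 19, 16]
Makespan = max = 23 time units


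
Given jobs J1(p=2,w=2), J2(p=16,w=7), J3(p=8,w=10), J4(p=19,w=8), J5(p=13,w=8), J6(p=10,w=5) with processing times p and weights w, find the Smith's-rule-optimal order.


WSPT (Smith's rule): sort by p/w ascending
  J3: p/w = 8/10 = 0.800
  J1: p/w = 2/2 = 1.000
  J5: p/w = 13/8 = 1.625
  J6: p/w = 10/5 = 2.000
  J2: p/w = 16/7 = 2.286
  J4: p/w = 19/8 = 2.375
Order: J3 → J1 → J5 → J6 → J2 → J4


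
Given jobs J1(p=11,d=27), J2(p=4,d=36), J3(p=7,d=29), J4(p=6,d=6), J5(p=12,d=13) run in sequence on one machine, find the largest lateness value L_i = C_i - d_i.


Lateness per job (L = C - d):
  J1: C=11, d=27, L=-16
  J2: C=15, d=36, L=-21
  J3: C=22, d=29, L=-7
  J4: C=28, d=6, L=22
  J5: C=40, d=13, L=27
Lmax = max(-16, -21, -7, 22, 27)
= 27


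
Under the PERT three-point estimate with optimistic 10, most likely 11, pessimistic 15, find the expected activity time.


te = (o + 4m + p) / 6
= (10 + 4×11 + 15) / 6
= (10 + 44 + 15) / 6
= 69 / 6
= 11.50


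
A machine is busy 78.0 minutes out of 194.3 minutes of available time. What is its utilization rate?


Utilization = busy / total × 100
= 78.0 / 194.3 × 100
= 40.1%


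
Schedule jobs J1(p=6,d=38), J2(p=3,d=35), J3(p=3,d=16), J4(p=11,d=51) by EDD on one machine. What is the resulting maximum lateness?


EDD order: J3 → J2 → J1 → J4
Completion and lateness:
  J3: C=3, d=16, L=3-16=-13
  J2: C=6, d=35, L=6-35=-29
  J1: C=12, d=38, L=12-38=-26
  J4: C=23, d=51, L=23-51=-28
Lmax = max(-13, -29, -26, -28)
= -13


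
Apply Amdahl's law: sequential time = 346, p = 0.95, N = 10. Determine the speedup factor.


Amdahl's law: T_p = T × ((1-p) + p/N)
= 346 × ((1-0.95) + 0.95/10)
= 346 × (0.05 + 0.0950)
= 346 × 0.1450
= 50.17
Speedup = 346/50.17
= 6.90×


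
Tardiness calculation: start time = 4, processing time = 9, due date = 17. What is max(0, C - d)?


Completion = start + processing = 4 + 9 = 13
Tardiness = max(0, C - d) = max(0, 13 - 17)
= max(0, -4)
= 0


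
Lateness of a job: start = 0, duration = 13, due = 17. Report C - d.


Completion = 0 + 13 = 13
Lateness = C - d = 13 - 17
= -4


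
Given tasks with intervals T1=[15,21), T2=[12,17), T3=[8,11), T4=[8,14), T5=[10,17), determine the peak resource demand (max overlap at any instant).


Check each time point for overlaps:
  t=10: 3 tasks active (T3, T4, T5)
Max concurrent = 3


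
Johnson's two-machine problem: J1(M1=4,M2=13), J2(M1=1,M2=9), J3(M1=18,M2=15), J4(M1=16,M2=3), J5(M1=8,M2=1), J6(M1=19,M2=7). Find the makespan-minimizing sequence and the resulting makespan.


Johnson's rule:
Group 1 (M1≤M2, sort by M1): ['J2', 'J1']
Group 2 (M1>M2, sort desc M2): ['J3', 'J6', 'J4', 'J5']
Sequence: J2 → J1 → J3 → J6 → J4 → J5
Makespan calculation:
  J2: M1 done=1, M2 done=10
  J1: M1 done=5, M2 done=23
  J3: M1 done=23, M2 done=38
  J6: M1 done=42, M2 done=49
  J4: M1 done=58, M2 done=61
  J5: M1 done=66, M2 done=67
= Sequence: J2 → J1 → J3 → J6 → J4 → J5, Makespan: 67


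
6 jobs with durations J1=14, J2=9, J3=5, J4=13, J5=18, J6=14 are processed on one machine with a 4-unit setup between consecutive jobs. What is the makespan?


Makespan = Σ processing + (n-1) × setup
= (14 + 9 + 5 + 13 + 18 + 14) + (6-1)×4
= 73 + 20
= 93 time units


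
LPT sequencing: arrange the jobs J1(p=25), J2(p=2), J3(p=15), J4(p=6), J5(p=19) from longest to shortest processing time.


LPT: sort by longest processing time first
  J1: p=25
  J5: p=19
  J3: p=15
  J4: p=6
  J2: p=2
Order: J1 → J5 → J3 → J4 → J2


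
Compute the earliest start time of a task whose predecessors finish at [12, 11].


ES = max of all predecessor completion times
Predecessors: [12, 11]
ES = max(12, 11)
= 12


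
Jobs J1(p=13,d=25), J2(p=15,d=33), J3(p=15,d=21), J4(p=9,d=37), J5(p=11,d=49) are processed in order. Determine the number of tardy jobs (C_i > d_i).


Completion vs due date:
  J1: C=13, d=25 → on time
  J2: C=28, d=33 → on time
  J3: C=43, d=21 → TARDY
  J4: C=52, d=37 → TARDY
  J5: C=63, d=49 → TARDY
Tardy jobs: J3, J4, J5
Count = 3


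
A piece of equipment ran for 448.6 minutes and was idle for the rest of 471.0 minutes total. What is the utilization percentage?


Utilization = busy / total × 100
= 448.6 / 471.0 × 100
= 95.2%


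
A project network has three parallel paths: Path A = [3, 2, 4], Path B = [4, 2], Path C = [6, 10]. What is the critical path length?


Path A: 3 + 2 + 4 = 9
Path B: 4 + 2 = 6
Path C: 6 + 10 = 16
Critical path = longest = max(9, 6, 16)
= 16 (Path C)


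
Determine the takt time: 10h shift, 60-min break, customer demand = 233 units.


Available = 10×60 - 60 = 540 min
Takt time = 540 / 233
= 2.32 min/unit


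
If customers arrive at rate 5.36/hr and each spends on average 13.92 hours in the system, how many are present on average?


Little's law: L = λ × W
= 5.36 × 13.92
= 74.61


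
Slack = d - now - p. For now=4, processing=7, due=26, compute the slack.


Slack = due - current_time - processing
= 26 - 4 - 7
= 15


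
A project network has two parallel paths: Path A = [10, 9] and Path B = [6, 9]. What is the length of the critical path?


Path A: 10 + 9 = 19
Path B: 6 + 9 = 15
Critical path = longest = max(19, 15)
= 19 (Path A)


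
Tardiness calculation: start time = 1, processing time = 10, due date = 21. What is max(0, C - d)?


Completion = start + processing = 1 + 10 = 11
Tardiness = max(0, C - d) = max(0, 11 - 21)
= max(0, -10)
= 0


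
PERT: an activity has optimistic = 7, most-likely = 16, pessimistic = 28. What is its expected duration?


te = (o + 4m + p) / 6
= (7 + 4×16 + 28) / 6
= (7 + 64 + 28) / 6
= 99 / 6
= 16.50


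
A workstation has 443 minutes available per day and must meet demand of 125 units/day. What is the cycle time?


Cycle time = available time / demand
= 443 / 125
= 3.54 min/unit


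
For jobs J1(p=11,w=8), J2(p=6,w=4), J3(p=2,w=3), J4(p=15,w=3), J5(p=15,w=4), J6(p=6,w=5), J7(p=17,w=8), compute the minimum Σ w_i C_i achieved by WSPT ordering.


WSPT order (by p/w): J3 → J6 → J1 → J2 → J7 → J5 → J4
  J3: C=2, w·C=3×2=6
  J6: C=8, w·C=5×8=40
  J1: C=19, w·C=8×19=152
  J2: C=25, w·C=4×25=100
  J7: C=42, w·C=8×42=336
  J5: C=57, w·C=4×57=228
  J4: C=72, w·C=3×72=216
Σ w·C = 1078
= 1078


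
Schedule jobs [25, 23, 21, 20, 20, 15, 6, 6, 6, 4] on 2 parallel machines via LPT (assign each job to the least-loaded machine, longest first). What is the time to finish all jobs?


Jobs (LPT sorted): [25, 23, 21, 20, 20, 15, 6, 6, 6, 4]
Machines: 2
  J=25 → Machine 1 (load: 0+25=25)
  J=23 → Machine 2 (load: 0+23=23)
  J=21 → Machine 2 (load: 23+21=44)
  J=20 → Machine 1 (load: 25+20=45)
  J=20 → Machine 2 (load: 44+20=64)
  J=15 → Machine 1 (load: 45+15=60)
  J=6 → Machine 1 (load: 60+6=66)
  J=6 → Machine 2 (load: 64+6=70)
  J=6 → Machine 1 (load: 66+6=72)
  J=4 → Machine 2 (load: 70+4=74)
Machine loads: [72, 74]
Makespan = max = 74 time units


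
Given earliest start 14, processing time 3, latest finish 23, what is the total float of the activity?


EF = ES + duration = 14 + 3 = 17
LS = LF - duration = 23 - 3 = 20
Total Float = LF - EF = 23 - 17
(or LS - ES = 20 - 14)
= 6


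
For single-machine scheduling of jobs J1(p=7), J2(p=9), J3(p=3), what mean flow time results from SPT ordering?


SPT order: J3 → J1 → J2
Completion times:
  J3: C=3
  J1: C=10
  J2: C=19
Sum = 32, n = 3
Mean flow = 32/3
= 10.67


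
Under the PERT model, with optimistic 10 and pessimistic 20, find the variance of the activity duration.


σ² = ((p - o) / 6)² = (p - o)² / 36
= (20 - 10)² / 36
= 10² / 36
= 100 / 36
= 2.7778


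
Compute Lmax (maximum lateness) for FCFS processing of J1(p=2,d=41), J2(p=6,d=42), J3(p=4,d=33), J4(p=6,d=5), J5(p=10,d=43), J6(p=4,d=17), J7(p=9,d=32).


Lateness per job (L = C - d):
  J1: C=2, d=41, L=-39
  J2: C=8, d=42, L=-34
  J3: C=12, d=33, L=-21
  J4: C=18, d=5, L=13
  J5: C=28, d=43, L=-15
  J6: C=32, d=17, L=15
  J7: C=41, d=32, L=9
Lmax = max(-39, -34, -21, 13, -15, 15, 9)
= 15


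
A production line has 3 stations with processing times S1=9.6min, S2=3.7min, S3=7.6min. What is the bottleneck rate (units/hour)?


Bottleneck = longest station time
Station times: [9.6, 3.7, 7.6]
Max = 9.6 min
Rate = 60 / 9.6
= 6.25 units/hour (bottleneck: 9.6min)


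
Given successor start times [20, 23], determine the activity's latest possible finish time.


LF = min of all successor start times
Successors start at: [20, 23]
LF = min(20, 23)
= 20


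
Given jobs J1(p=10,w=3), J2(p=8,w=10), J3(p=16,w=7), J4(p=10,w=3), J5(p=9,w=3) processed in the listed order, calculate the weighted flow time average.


Completion times:
  J1: C=10, w×C=3×10=30
  J2: C=18, w×C=10×18=180
  J3: C=34, w×C=7×34=238
  J4: C=44, w×C=3×44=132
  J5: C=53, w×C=3×53=159
Sum w×C = 739
Sum w = 26
Weighted avg = 739/26
= 28.42


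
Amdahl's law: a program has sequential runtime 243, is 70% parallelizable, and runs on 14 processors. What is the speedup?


Amdahl's law: T_p = T × ((1-p) + p/N)
= 243 × ((1-0.7) + 0.7/14)
= 243 × (0.30 + 0.0500)
= 243 × 0.3500
= 85.05
Speedup = 243/85.05
= 2.86×


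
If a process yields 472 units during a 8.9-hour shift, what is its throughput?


Throughput = units / time
= 472 / 8.9
= 53.0 units/hour


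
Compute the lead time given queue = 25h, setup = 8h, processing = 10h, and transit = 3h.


Lead time = queue + setup + processing + transit
= 25 + 8 + 10 + 3
= 46 hours


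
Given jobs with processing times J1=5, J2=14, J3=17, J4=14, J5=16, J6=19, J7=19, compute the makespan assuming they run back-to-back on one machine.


Sequential makespan: sum all processing times
= 5 + 14 + 17 + 14 + 16 + 19 + 19
= 104 time units


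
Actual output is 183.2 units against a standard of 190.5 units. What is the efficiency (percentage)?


Efficiency = (actual / standard) × 100
= (183.2 / 190.5) × 100
= 96.2%


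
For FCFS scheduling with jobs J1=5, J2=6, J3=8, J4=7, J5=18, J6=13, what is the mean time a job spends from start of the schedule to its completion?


Completion times:
  J1: completes at 5
  J2: completes at 11
  J3: completes at 19
  J4: completes at 26
  J5: completes at 44
  J6: completes at 57
Sum = 162
Average = 162/6
= 27.00


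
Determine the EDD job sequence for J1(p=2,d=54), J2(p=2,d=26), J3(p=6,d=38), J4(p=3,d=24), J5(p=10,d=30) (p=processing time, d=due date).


EDD: sort by earliest due date
  J4: d=24, p=3
  J2: d=26, p=2
  J5: d=30, p=10
  J3: d=38, p=6
  J1: d=54, p=2
Order: J4 → J2 → J5 → J3 → J1


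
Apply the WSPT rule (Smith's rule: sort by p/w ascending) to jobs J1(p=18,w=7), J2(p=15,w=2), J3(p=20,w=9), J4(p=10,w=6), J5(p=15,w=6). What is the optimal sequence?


WSPT (Smith's rule): sort by p/w ascending
  J4: p/w = 10/6 = 1.667
  J3: p/w = 20/9 = 2.222
  J5: p/w = 15/6 = 2.500
  J1: p/w = 18/7 = 2.571
  J2: p/w = 15/2 = 7.500
Order: J4 → J3 → J5 → J1 → J2


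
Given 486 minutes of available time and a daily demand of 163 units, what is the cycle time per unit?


Cycle time = available time / demand
= 486 / 163
= 2.98 min/unit


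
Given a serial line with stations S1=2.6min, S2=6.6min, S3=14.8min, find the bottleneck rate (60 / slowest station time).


Bottleneck = longest station time
Station times: [2.6, 6.6, 14.8]
Max = 14.8 min
Rate = 60 / 14.8
= 4.05 units/hour (bottleneck: 14.8min)


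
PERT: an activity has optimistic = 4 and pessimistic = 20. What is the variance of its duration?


σ² = ((p - o) / 6)² = (p - o)² / 36
= (20 - 4)² / 36
= 16² / 36
= 256 / 36
= 7.1111


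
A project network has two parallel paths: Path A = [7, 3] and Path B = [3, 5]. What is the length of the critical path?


Path A: 7 + 3 = 10
Path B: 3 + 5 = 8
Critical path = longest = max(10, 8)
= 10 (Path A)


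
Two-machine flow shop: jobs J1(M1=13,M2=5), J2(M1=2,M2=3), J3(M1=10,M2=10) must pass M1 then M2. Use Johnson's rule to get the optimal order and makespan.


Johnson's rule:
Group 1 (M1≤M2, sort by M1): ['J2', 'J3']
Group 2 (M1>M2, sort desc M2): ['J1']
Sequence: J2 → J3 → J1
Makespan calculation:
  J2: M1 done=2, M2 done=5
  J3: M1 done=12, M2 done=22
  J1: M1 done=25, M2 done=30
= Sequence: J2 → J3 → J1, Makespan: 30


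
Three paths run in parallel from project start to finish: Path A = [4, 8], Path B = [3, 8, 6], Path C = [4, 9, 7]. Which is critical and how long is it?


Path A: 4 + 8 = 12
Path B: 3 + 8 + 6 = 17
Path C: 4 + 9 + 7 = 20
Critical path = longest = max(12, 17, 20)
= 20 (Path C)


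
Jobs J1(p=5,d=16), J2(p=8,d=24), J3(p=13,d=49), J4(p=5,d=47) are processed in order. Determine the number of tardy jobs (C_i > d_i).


Completion vs due date:
  J1: C=5, d=16 → on time
  J2: C=13, d=24 → on time
  J3: C=26, d=49 → on time
  J4: C=31, d=47 → on time
Tardy jobs: none
Count = 0


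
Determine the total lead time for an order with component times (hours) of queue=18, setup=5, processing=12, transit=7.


Lead time = queue + setup + processing + transit
= 18 + 5 + 12 + 7
= 42 hours


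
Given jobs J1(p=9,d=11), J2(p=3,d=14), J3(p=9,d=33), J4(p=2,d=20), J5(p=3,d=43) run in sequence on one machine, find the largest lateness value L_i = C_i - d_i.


Lateness per job (L = C - d):
  J1: C=9, d=11, L=-2
  J2: C=12, d=14, L=-2
  J3: C=21, d=33, L=-12
  J4: C=23, d=20, L=3
  J5: C=26, d=43, L=-17
Lmax = max(-2, -2, -12, 3, -17)
= 3


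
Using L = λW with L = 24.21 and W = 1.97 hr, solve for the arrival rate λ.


Little's law: L = λW → λ = L / W
= 24.21 / 1.97
= 12.29 per hour


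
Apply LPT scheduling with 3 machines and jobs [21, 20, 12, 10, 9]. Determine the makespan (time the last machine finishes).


Jobs (LPT sorted): [21, 20, 12, 10, 9]
Machines: 3
  J=21 → Machine 1 (load: 0+21=21)
  J=20 → Machine 2 (load: 0+20=20)
  J=12 → Machine 3 (load: 0+12=12)
  J=10 → Machine 3 (load: 12+10=22)
  J=9 → Machine 2 (load: 20+9=29)
Machine loads: [21, 29, 22]
Makespan = max = 29 time units


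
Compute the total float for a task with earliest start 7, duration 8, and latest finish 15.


EF = ES + duration = 7 + 8 = 15
LS = LF - duration = 15 - 8 = 7
Total Float = LF - EF = 15 - 15
(or LS - ES = 7 - 7)
= 0


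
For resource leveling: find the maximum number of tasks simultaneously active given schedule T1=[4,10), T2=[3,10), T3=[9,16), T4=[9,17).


Check each time point for overlaps:
  t=9: 4 tasks active (T1, T2, T3, T4)
Max concurrent = 4


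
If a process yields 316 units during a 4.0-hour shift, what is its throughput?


Throughput = units / time
= 316 / 4.0
= 79.0 units/hour


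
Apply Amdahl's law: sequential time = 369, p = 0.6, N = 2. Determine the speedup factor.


Amdahl's law: T_p = T × ((1-p) + p/N)
= 369 × ((1-0.6) + 0.6/2)
= 369 × (0.40 + 0.3000)
= 369 × 0.7000
= 258.30
Speedup = 369/258.30
= 1.43×


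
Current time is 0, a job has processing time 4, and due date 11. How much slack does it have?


Slack = due - current_time - processing
= 11 - 0 - 4
= 7


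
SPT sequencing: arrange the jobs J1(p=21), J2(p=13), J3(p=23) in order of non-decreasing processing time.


SPT: sort by shortest processing time
  J2: p=13
  J1: p=21
  J3: p=23
Order: J2 → J1 → J3


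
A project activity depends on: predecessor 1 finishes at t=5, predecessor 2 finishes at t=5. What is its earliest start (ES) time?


ES = max of all predecessor completion times
Predecessors: [5, 5]
ES = max(5, 5)
= 5


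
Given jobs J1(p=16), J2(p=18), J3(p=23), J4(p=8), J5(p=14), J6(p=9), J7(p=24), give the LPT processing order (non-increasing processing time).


LPT: sort by longest processing time first
  J7: p=24
  J3: p=23
  J2: p=18
  J1: p=16
  J5: p=14
  J6: p=9
  J4: p=8
Order: J7 → J3 → J2 → J1 → J5 → J6 → J4


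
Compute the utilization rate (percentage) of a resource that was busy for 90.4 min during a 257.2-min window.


Utilization = busy / total × 100
= 90.4 / 257.2 × 100
= 35.1%


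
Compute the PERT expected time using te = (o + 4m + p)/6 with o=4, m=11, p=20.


te = (o + 4m + p) / 6
= (4 + 4×11 + 20) / 6
= (4 + 44 + 20) / 6
= 68 / 6
= 11.33


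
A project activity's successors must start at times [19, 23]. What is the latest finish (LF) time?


LF = min of all successor start times
Successors start at: [19, 23]
LF = min(19, 23)
= 19


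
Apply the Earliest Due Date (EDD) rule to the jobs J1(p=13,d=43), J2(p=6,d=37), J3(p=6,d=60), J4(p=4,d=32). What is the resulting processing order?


EDD: sort by earliest due date
  J4: d=32, p=4
  J2: d=37, p=6
  J1: d=43, p=13
  J3: d=60, p=6
Order: J4 → J2 → J1 → J3


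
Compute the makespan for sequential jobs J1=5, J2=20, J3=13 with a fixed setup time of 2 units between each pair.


Makespan = Σ processing + (n-1) × setup
= (5 + 20 + 13) + (3-1)×2
= 38 + 4
= 42 time units


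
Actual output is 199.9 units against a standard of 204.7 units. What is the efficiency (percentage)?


Efficiency = (actual / standard) × 100
= (199.9 / 204.7) × 100
= 97.7%


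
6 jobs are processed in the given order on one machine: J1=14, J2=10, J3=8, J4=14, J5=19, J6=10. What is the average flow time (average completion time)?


Completion times:
  J1: completes at 14
  J2: completes at 24
  J3: completes at 32
  J4: completes at 46
  J5: completes at 65
  J6: completes at 75
Sum = 256
Average = 256/6
= 42.67


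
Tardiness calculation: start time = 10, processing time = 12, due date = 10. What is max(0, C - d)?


Completion = start + processing = 10 + 12 = 22
Tardiness = max(0, C - d) = max(0, 22 - 10)
= max(0, 12)
= 12


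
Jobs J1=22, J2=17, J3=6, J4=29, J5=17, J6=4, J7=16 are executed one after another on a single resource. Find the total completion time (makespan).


Sequential makespan: sum all processing times
= 22 + 17 + 6 + 29 + 17 + 4 + 16
= 111 time units


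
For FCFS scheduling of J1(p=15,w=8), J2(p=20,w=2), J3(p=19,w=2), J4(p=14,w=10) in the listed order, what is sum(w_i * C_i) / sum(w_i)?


Completion times:
  J1: C=15, w×C=8×15=120
  J2: C=35, w×C=2×35=70
  J3: C=54, w×C=2×54=108
  J4: C=68, w×C=10×68=680
Sum w×C = 978
Sum w = 22
Weighted avg = 978/22
= 44.45


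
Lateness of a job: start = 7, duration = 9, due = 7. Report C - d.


Completion = 7 + 9 = 16
Lateness = C - d = 16 - 7
= 9


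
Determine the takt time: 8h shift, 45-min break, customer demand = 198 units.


Available = 8×60 - 45 = 435 min
Takt time = 435 / 198
= 2.20 min/unit


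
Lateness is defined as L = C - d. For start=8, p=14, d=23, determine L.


Completion = 8 + 14 = 22
Lateness = C - d = 22 - 23
= -1


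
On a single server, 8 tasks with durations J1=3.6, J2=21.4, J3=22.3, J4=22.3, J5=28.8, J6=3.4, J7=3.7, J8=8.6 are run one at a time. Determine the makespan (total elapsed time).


Sequential makespan: sum all processing times
= 3.6 + 21.4 + 22.3 + 22.3 + 28.8 + 3.4 + 3.7 + 8.6
= 114.1 time units


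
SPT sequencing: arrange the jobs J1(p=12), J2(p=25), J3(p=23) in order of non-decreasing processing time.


SPT: sort by shortest processing time
  J1: p=12
  J3: p=23
  J2: p=25
Order: J1 → J3 → J2


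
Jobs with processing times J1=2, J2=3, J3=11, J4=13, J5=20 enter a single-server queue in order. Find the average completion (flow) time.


Completion times:
  J1: completes at 2
  J2: completes at 5
  J3: completes at 16
  J4: completes at 29
  J5: completes at 49
Sum = 101
Average = 101/5
= 20.20


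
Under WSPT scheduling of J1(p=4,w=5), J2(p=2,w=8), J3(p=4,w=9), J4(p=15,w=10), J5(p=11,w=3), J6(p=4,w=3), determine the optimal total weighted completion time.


WSPT order (by p/w): J2 → J3 → J1 → J6 → J4 → J5
  J2: C=2, w·C=8×2=16
  J3: C=6, w·C=9×6=54
  J1: C=10, w·C=5×10=50
  J6: C=14, w·C=3×14=42
  J4: C=29, w·C=10×29=290
  J5: C=40, w·C=3×40=120
Σ w·C = 572
= 572


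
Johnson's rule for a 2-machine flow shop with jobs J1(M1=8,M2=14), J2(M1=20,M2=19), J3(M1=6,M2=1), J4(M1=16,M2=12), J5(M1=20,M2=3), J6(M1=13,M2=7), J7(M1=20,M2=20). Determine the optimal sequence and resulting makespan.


Johnson's rule:
Group 1 (M1≤M2, sort by M1): ['J1', 'J7']
Group 2 (M1>M2, sort desc M2): ['J2', 'J4', 'J6', 'J5', 'J3']
Sequence: J1 → J7 → J2 → J4 → J6 → J5 → J3
Makespan calculation:
  J1: M1 done=8, M2 done=22
  J7: M1 done=28, M2 done=48
  J2: M1 done=48, M2 done=67
  J4: M1 done=64, M2 done=79
  J6: M1 done=77, M2 done=86
  J5: M1 done=97, M2 done=100
  J3: M1 done=103, M2 done=104
= Sequence: J1 → J7 → J2 → J4 → J6 → J5 → J3, Makespan: 104


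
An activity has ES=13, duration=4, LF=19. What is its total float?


EF = ES + duration = 13 + 4 = 17
LS = LF - duration = 19 - 4 = 15
Total Float = LF - EF = 19 - 17
(or LS - ES = 15 - 13)
= 2


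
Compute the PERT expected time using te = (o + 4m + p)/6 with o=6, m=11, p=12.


te = (o + 4m + p) / 6
= (6 + 4×11 + 12) / 6
= (6 + 44 + 12) / 6
= 62 / 6
= 10.33


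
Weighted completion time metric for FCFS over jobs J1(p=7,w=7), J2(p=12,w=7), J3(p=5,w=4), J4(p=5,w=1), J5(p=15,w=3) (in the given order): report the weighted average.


Completion times:
  J1: C=7, w×C=7×7=49
  J2: C=19, w×C=7×19=133
  J3: C=24, w×C=4×24=96
  J4: C=29, w×C=1×29=29
  J5: C=44, w×C=3×44=132
Sum w×C = 439
Sum w = 22
Weighted avg = 439/22
= 19.95


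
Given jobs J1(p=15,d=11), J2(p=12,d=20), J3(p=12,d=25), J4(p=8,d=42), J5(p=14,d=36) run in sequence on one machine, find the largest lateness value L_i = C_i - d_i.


Lateness per job (L = C - d):
  J1: C=15, d=11, L=4
  J2: C=27, d=20, L=7
  J3: C=39, d=25, L=14
  J4: C=47, d=42, L=5
  J5: C=61, d=36, L=25
Lmax = max(4, 7, 14, 5, 25)
= 25


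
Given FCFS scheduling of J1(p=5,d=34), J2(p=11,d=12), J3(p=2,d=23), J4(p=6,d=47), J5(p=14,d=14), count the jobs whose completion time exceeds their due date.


Completion vs due date:
  J1: C=5, d=34 → on time
  J2: C=16, d=12 → TARDY
  J3: C=18, d=23 → on time
  J4: C=24, d=47 → on time
  J5: C=38, d=14 → TARDY
Tardy jobs: J2, J5
Count = 2


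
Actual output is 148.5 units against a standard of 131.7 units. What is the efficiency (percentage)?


Efficiency = (actual / standard) × 100
= (148.5 / 131.7) × 100
= 112.8%


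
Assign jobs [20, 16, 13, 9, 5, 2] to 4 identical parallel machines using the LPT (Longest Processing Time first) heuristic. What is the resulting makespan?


Jobs (LPT sorted): [20, 16, 13, 9, 5, 2]
Machines: 4
  J=20 → Machine 1 (load: 0+20=20)
  J=16 → Machine 2 (load: 0+16=16)
  J=13 → Machine 3 (load: 0+13=13)
  J=9 → Machine 4 (load: 0+9=9)
  J=5 → Machine 4 (load: 9+5=14)
  J=2 → Machine 3 (load: 13+2=15)
Machine loads: [20, 16, 15, 14]
Makespan = max = 20 time units


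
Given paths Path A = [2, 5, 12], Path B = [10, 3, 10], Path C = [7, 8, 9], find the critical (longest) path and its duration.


Path A: 2 + 5 + 12 = 19
Path B: 10 + 3 + 10 = 23
Path C: 7 + 8 + 9 = 24
Critical path = longest = max(19, 23, 24)
= 24 (Path C)


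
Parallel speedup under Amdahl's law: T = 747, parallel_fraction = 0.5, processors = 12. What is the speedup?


Amdahl's law: T_p = T × ((1-p) + p/N)
= 747 × ((1-0.5) + 0.5/12)
= 747 × (0.50 + 0.0417)
= 747 × 0.5417
= 404.62
Speedup = 747/404.62
= 1.85×


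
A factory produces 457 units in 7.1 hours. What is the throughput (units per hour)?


Throughput = units / time
= 457 / 7.1
= 64.4 units/hour


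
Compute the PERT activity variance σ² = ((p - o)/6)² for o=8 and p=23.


σ² = ((p - o) / 6)² = (p - o)² / 36
= (23 - 8)² / 36
= 15² / 36
= 225 / 36
= 6.2500


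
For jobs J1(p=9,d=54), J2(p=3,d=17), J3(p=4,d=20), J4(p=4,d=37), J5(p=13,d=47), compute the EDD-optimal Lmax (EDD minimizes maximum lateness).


EDD order: J2 → J3 → J4 → J5 → J1
Completion and lateness:
  J2: C=3, d=17, L=3-17=-14
  J3: C=7, d=20, L=7-20=-13
  J4: C=11, d=37, L=11-37=-26
  J5: C=24, d=47, L=24-47=-23
  J1: C=33, d=54, L=33-54=-21
Lmax = max(-14, -13, -26, -23, -21)
= -13


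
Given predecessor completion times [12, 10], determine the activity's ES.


ES = max of all predecessor completion times
Predecessors: [12, 10]
ES = max(12, 10)
= 12


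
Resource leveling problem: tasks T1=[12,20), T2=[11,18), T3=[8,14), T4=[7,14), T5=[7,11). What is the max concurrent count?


Check each time point for overlaps:
  t=12: 4 tasks active (T1, T2, T3, T4)
Max concurrent = 4


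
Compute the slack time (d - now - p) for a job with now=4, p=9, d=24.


Slack = due - current_time - processing
= 24 - 4 - 9
= 11


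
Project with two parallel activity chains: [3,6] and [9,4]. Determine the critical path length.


Path A: 3 + 6 = 9
Path B: 9 + 4 = 13
Critical path = longest = max(9, 13)
= 13 (Path B)


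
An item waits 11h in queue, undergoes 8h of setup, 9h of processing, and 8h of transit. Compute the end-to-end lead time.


Lead time = queue + setup + processing + transit
= 11 + 8 + 9 + 8
= 36 hours


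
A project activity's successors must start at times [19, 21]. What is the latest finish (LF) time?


LF = min of all successor start times
Successors start at: [19, 21]
LF = min(19, 21)
= 19


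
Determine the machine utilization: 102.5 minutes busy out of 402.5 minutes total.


Utilization = busy / total × 100
= 102.5 / 402.5 × 100
= 25.5%


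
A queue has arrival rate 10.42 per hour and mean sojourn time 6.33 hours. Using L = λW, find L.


Little's law: L = λ × W
= 10.42 × 6.33
= 65.96


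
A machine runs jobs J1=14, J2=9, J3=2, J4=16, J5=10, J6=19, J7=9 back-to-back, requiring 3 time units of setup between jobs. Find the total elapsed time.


Makespan = Σ processing + (n-1) × setup
= (14 + 9 + 2 + 16 + 10 + 19 + 9) + (7-1)×3
= 79 + 18
= 97 time units


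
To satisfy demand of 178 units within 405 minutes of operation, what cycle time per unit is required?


Cycle time = available time / demand
= 405 / 178
= 2.28 min/unit


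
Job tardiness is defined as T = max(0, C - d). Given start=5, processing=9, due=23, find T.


Completion = start + processing = 5 + 9 = 14
Tardiness = max(0, C - d) = max(0, 14 - 23)
= max(0, -9)
= 0


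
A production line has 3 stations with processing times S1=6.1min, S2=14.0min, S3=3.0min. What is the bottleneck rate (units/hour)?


Bottleneck = longest station time
Station times: [6.1, 14.0, 3.0]
Max = 14.0 min
Rate = 60 / 14.0
= 4.29 units/hour (bottleneck: 14.0min)


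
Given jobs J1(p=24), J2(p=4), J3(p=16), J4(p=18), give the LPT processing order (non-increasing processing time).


LPT: sort by longest processing time first
  J1: p=24
  J4: p=18
  J3: p=16
  J2: p=4
Order: J1 → J4 → J3 → J2


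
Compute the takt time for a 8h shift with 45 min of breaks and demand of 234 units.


Available = 8×60 - 45 = 435 min
Takt time = 435 / 234
= 1.86 min/unit


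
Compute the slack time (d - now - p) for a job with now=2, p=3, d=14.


Slack = due - current_time - processing
= 14 - 2 - 3
= 9


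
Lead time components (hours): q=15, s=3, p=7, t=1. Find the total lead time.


Lead time = queue + setup + processing + transit
= 15 + 3 + 7 + 1
= 26 hours


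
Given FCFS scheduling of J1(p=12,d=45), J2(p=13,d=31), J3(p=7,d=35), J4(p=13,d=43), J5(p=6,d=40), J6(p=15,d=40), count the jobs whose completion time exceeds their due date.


Completion vs due date:
  J1: C=12, d=45 → on time
  J2: C=25, d=31 → on time
  J3: C=32, d=35 → on time
  J4: C=45, d=43 → TARDY
  J5: C=51, d=40 → TARDY
  J6: C=66, d=40 → TARDY
Tardy jobs: J4, J5, J6
Count = 3


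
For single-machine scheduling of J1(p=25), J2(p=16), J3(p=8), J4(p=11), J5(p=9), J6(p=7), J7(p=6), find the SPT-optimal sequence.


SPT: sort by shortest processing time
  J7: p=6
  J6: p=7
  J3: p=8
  J5: p=9
  J4: p=11
  J2: p=16
  J1: p=25
Order: J7 → J6 → J3 → J5 → J4 → J2 → J1


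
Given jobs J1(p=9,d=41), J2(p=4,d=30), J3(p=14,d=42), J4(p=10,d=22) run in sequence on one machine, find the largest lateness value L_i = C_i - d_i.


Lateness per job (L = C - d):
  J1: C=9, d=41, L=-32
  J2: C=13, d=30, L=-17
  J3: C=27, d=42, L=-15
  J4: C=37, d=22, L=15
Lmax = max(-32, -17, -15, 15)
= 15


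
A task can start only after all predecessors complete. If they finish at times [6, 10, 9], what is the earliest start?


ES = max of all predecessor completion times
Predecessors: [6, 10, 9]
ES = max(6, 10, 9)
= 10


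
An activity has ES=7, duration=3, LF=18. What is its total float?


EF = ES + duration = 7 + 3 = 10
LS = LF - duration = 18 - 3 = 15
Total Float = LF - EF = 18 - 10
(or LS - ES = 15 - 7)
= 8


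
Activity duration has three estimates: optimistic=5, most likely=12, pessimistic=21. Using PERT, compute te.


te = (o + 4m + p) / 6
= (5 + 4×12 + 21) / 6
= (5 + 48 + 21) / 6
= 74 / 6
= 12.33


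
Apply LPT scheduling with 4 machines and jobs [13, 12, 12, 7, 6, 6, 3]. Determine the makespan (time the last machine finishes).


Jobs (LPT sorted): [13, 12, 12, 7, 6, 6, 3]
Machines: 4
  J=13 → Machine 1 (load: 0+13=13)
  J=12 → Machine 2 (load: 0+12=12)
  J=12 → Machine 3 (load: 0+12=12)
  J=7 → Machine 4 (load: 0+7=7)
  J=6 → Machine 4 (load: 7+6=13)
  J=6 → Machine 2 (load: 12+6=18)
  J=3 → Machine 3 (load: 12+3=15)
Machine loads: [13, 18, 15, 13]
Makespan = max = 18 time units


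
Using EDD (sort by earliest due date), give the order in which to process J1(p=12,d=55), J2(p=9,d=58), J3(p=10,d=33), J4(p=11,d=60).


EDD: sort by earliest due date
  J3: d=33, p=10
  J1: d=55, p=12
  J2: d=58, p=9
  J4: d=60, p=11
Order: J3 → J1 → J2 → J4


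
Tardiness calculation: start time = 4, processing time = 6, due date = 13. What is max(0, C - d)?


Completion = start + processing = 4 + 6 = 10
Tardiness = max(0, C - d) = max(0, 10 - 13)
= max(0, -3)
= 0


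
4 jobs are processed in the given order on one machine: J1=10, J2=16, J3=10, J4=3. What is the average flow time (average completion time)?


Completion times:
  J1: completes at 10
  J2: completes at 26
  J3: completes at 36
  J4: completes at 39
Sum = 111
Average = 111/4
= 27.75


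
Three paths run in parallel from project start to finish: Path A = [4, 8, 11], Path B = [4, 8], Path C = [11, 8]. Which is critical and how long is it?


Path A: 4 + 8 + 11 = 23
Path B: 4 + 8 = 12
Path C: 11 + 8 = 19
Critical path = longest = max(23, 12, 19)
= 23 (Path A)


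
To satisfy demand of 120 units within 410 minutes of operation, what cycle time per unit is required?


Cycle time = available time / demand
= 410 / 120
= 3.42 min/unit


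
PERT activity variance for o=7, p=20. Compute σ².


σ² = ((p - o) / 6)² = (p - o)² / 36
= (20 - 7)² / 36
= 13² / 36
= 169 / 36
= 4.6944


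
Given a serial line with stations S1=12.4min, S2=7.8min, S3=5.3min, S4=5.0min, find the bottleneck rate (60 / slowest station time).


Bottleneck = longest station time
Station times: [12.4, 7.8, 5.3, 5.0]
Max = 12.4 min
Rate = 60 / 12.4
= 4.84 units/hour (bottleneck: 12.4min)


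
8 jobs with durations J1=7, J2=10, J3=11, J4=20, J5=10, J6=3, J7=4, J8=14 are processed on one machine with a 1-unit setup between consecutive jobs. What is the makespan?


Makespan = Σ processing + (n-1) × setup
= (7 + 10 + 11 + 20 + 10 + 3 + 4 + 14) + (8-1)×1
= 79 + 7
= 86 time units


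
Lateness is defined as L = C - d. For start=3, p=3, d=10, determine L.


Completion = 3 + 3 = 6
Lateness = C - d = 6 - 10
= -4


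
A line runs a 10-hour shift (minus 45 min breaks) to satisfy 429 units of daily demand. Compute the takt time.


Available = 10×60 - 45 = 555 min
Takt time = 555 / 429
= 1.29 min/unit


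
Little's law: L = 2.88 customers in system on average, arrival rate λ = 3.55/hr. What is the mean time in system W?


Little's law: L = λW → W = L / λ
= 2.88 / 3.55
= 0.81 hours


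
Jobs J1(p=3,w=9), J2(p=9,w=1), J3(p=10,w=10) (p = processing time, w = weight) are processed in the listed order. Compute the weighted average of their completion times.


Completion times:
  J1: C=3, w×C=9×3=27
  J2: C=12, w×C=1×12=12
  J3: C=22, w×C=10×22=220
Sum w×C = 259
Sum w = 20
Weighted avg = 259/20
= 12.95


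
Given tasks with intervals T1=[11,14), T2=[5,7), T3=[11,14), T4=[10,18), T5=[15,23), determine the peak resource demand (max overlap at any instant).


Check each time point for overlaps:
  t=11: 3 tasks active (T1, T3, T4)
Max concurrent = 3


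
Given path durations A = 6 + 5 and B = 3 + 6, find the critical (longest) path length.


Path A: 6 + 5 = 11
Path B: 3 + 6 = 9
Critical path = longest = max(11, 9)
= 11 (Path A)


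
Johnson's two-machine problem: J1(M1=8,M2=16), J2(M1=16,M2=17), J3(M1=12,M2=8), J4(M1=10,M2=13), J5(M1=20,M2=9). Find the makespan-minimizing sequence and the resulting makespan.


Johnson's rule:
Group 1 (M1≤M2, sort by M1): ['J1', 'J4', 'J2']
Group 2 (M1>M2, sort desc M2): ['J5', 'J3']
Sequence: J1 → J4 → J2 → J5 → J3
Makespan calculation:
  J1: M1 done=8, M2 done=24
  J4: M1 done=18, M2 done=37
  J2: M1 done=34, M2 done=54
  J5: M1 done=54, M2 done=63
  J3: M1 done=66, M2 done=74
= Sequence: J1 → J4 → J2 → J5 → J3, Makespan: 74


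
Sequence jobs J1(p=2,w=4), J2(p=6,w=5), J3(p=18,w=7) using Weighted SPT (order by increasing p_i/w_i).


WSPT (Smith's rule): sort by p/w ascending
  J1: p/w = 2/4 = 0.500
  J2: p/w = 6/5 = 1.200
  J3: p/w = 18/7 = 2.571
Order: J1 → J2 → J3
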